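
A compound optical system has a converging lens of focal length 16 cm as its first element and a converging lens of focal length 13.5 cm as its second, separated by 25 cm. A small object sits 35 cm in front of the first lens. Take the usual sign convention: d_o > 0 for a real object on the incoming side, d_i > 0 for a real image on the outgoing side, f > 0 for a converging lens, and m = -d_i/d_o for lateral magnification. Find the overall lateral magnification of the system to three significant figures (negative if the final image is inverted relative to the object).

Applying the thin-lens equation to the first lens, 1/16 = 1/35 + 1/d_i1, which gives d_i1 = 29.474 cm.
Its lateral magnification is m_1 = -d_i1/d_o1 = -(29.474)/35 = -0.8421.
This image would form 29.474 cm past lens 1, i.e. 4.474 cm beyond lens 2, so it is a virtual object for lens 2: d_o2 = 25 - 29.474 = -4.474 cm.
Applying the thin-lens equation again with f_2 = 13.5 cm and d_o2 = -4.474 cm gives d_i2 = 3.360 cm.
m_2 = -(3.360)/(-4.474) = 0.7511.
Total m = m_1 x m_2 = (-0.8421)(0.7511) = -0.6325.

-0.633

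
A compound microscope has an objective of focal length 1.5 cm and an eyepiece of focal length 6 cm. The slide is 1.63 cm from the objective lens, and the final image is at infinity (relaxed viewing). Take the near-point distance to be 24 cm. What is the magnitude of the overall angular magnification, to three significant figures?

46.2

Objective: 1/d_i = 1/f_obj - 1/d_o = 1/1.5 - 1/1.63 = 0.05317 cm^-1, so d_i = 18.808 cm.
m_obj = -d_i/d_o = -18.808/1.63 = -11.538.
Eyepiece angular magnification (image at infinity): M_eye = D/f_e = 24/6 = 4.000.
Overall M = m_obj x M_eye = (-11.538)(4.000) = -46.15.
|M| = 46.15.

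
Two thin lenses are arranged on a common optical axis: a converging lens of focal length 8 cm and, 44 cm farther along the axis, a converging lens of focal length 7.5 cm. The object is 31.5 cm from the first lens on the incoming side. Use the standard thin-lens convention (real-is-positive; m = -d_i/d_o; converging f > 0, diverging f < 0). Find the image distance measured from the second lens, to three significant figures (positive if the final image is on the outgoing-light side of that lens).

9.68 cm

Lens 1: 1/d_i1 = 1/f_1 - 1/d_o1 = 1/8 - 1/31.5 = 0.09325 cm^-1, so d_i1 = 10.723 cm.
That image sits 33.277 cm in front of the second lens, so d_o2 = 33.277 cm.
Lens 2: 1/d_i2 = 1/f_2 - 1/d_o2 = 1/7.5 - 1/(33.277) = 0.10328 cm^-1, so d_i2 = 9.682 cm.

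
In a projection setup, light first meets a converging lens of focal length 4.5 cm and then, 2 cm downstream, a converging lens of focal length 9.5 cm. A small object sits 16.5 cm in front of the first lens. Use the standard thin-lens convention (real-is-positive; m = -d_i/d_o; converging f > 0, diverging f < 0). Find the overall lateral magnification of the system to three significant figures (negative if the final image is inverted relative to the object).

-0.260

First lens: d_i1 = 1/(1/4.5 - 1/16.5) = 6.188 cm.
m_1 = -(6.188)/16.5 = -0.3750.
This image would form 6.188 cm past lens 1, i.e. 4.188 cm beyond lens 2, so it is a virtual object for lens 2: d_o2 = 2 - 6.188 = -4.188 cm.
Second lens: d_i2 = 1/(1/9.5 - 1/(-4.188)) = 2.906 cm.
m_2 = -(2.906)/(-4.188) = 0.6941.
The system's lateral magnification is m_1 m_2 = (-0.3750)(0.6941) = -0.2603.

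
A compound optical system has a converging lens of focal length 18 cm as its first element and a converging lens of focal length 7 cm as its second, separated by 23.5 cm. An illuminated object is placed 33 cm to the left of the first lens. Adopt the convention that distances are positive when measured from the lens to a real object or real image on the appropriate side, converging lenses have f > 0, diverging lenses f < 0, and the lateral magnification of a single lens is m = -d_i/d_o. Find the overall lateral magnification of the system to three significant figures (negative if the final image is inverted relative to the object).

Lens 1: 1/d_i1 = 1/f_1 - 1/d_o1 = 1/18 - 1/33 = 0.02525 cm^-1, so d_i1 = 39.600 cm.
m_1 = -(39.600)/33 = -1.2000.
Since 39.600 cm > 23.5 cm, the first image lies past the second lens and serves as a virtual object: d_o2 = L - d_i1 = -16.100 cm.
Lens 2: 1/d_i2 = 1/f_2 - 1/d_o2 = 1/7 - 1/(-16.100) = 0.20497 cm^-1, so d_i2 = 4.879 cm.
m_2 = -(4.879)/(-16.100) = 0.3030.
Overall magnification: m = m_1 m_2 = -0.3636.

-0.364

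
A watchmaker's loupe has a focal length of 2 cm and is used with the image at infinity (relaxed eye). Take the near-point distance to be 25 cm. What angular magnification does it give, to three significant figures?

M = D/f = 25/2 = 12.500.

12.5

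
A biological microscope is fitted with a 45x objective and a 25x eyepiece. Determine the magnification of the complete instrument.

1125

The overall magnification of a compound microscope is the product of the objective and eyepiece magnifications:
M = M_obj x M_eye = 45 x 25 = 1125.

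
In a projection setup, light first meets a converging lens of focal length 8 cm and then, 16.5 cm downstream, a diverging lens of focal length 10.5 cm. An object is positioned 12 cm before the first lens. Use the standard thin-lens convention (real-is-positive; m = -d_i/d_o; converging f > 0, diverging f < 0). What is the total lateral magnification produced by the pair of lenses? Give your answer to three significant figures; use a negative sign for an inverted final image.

-7.00

First lens: d_i1 = 1/(1/8 - 1/12) = 24.000 cm.
m_1 = -(24.000)/12 = -2.0000.
This image would form 24.000 cm past lens 1, i.e. 7.500 cm beyond lens 2, so it is a virtual object for lens 2: d_o2 = 16.5 - 24.000 = -7.500 cm.
Second lens: d_i2 = 1/(1/(-10.5) - 1/(-7.500)) = 26.250 cm.
m_2 = -(26.250)/(-7.500) = 3.5000.
Overall magnification: m = m_1 m_2 = -7.0000.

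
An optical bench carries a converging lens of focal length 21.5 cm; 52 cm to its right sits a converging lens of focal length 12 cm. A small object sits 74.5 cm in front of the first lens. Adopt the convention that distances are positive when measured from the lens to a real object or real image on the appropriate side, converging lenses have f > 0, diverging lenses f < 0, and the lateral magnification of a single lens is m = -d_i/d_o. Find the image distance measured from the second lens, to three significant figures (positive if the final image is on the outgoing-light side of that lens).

26.7 cm

Applying the thin-lens equation to the first lens, 1/21.5 = 1/74.5 + 1/d_i1, which gives d_i1 = 30.222 cm.
The intermediate image is 30.222 cm to the right of lens 1, so d_o2 = L - d_i1 = 52 - 30.222 = 21.778 cm.
Applying the thin-lens equation again with f_2 = 12 cm and d_o2 = 21.778 cm gives d_i2 = 26.726 cm.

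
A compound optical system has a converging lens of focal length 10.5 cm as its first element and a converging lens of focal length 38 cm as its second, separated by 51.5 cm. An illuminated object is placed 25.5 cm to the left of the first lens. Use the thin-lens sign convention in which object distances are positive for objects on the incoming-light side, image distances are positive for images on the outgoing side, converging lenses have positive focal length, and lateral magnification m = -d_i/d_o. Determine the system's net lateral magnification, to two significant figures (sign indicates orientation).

-6.1

Lens 1: 1/d_i1 = 1/f_1 - 1/d_o1 = 1/10.5 - 1/25.5 = 0.05602 cm^-1, so d_i1 = 17.850 cm.
m_1 = -(17.850)/25.5 = -0.7000.
That image sits 33.650 cm in front of the second lens, so d_o2 = 33.650 cm.
Lens 2: 1/d_i2 = 1/f_2 - 1/d_o2 = 1/38 - 1/(33.650) = -0.00340 cm^-1, so d_i2 = -293.954 cm.
m_2 = -(-293.954)/(33.650) = 8.7356.
The system's lateral magnification is m_1 m_2 = (-0.7000)(8.7356) = -6.1149.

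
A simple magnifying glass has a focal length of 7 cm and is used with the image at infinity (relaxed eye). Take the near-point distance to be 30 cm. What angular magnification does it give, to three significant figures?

M = D/f = 30/7 = 4.286.

4.29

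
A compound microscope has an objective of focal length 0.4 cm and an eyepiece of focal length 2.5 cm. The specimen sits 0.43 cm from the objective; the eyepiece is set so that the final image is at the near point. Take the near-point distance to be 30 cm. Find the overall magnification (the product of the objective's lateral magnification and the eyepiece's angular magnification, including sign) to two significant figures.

Objective: 1/d_i = 1/f_obj - 1/d_o = 1/0.4 - 1/0.43 = 0.17442 cm^-1, so d_i = 5.733 cm.
m_obj = -d_i/d_o = -5.733/0.43 = -13.333.
Eyepiece angular magnification (image at near point): M_eye = 1 + D/f_e = 1 + 30/2.5 = 13.000.
Overall M = m_obj x M_eye = (-13.333)(13.000) = -173.33.

-170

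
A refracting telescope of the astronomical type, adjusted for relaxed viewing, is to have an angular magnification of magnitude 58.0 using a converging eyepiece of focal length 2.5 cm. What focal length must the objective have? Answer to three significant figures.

145 cm

|M| = f_obj/|f_eye|, so f_obj = |M| x |f_eye| = 58.0 x 2.5 = 145.000 cm.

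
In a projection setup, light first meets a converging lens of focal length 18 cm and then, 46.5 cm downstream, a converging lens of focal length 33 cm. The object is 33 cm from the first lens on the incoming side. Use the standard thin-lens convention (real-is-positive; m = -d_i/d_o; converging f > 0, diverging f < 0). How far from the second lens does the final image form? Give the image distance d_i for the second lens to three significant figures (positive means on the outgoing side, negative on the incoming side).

-8.72 cm

Lens 1: 1/d_i1 = 1/f_1 - 1/d_o1 = 1/18 - 1/33 = 0.02525 cm^-1, so d_i1 = 39.600 cm.
That image sits 6.900 cm in front of the second lens, so d_o2 = 6.900 cm.
Lens 2: 1/d_i2 = 1/f_2 - 1/d_o2 = 1/33 - 1/(6.900) = -0.11462 cm^-1, so d_i2 = -8.724 cm.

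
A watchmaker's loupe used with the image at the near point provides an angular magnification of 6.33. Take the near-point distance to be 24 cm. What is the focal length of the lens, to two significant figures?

4.5 cm

For the image at the near point, M = 1 + D/f.
f = D/(M - 1) = 24/(6.33 - 1) = 4.503 cm.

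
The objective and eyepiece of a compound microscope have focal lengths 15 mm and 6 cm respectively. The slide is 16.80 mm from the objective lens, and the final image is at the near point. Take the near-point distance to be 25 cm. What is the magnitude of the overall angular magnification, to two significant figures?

43

Convert to cm: f_obj = 15 mm = 1.5 cm; d_o = 16.80 mm = 1.68 cm.
Objective: 1/d_i = 1/f_obj - 1/d_o = 1/1.5 - 1/1.68 = 0.07143 cm^-1, so d_i = 14.000 cm.
m_obj = -d_i/d_o = -14.000/1.68 = -8.333.
Eyepiece angular magnification (image at near point): M_eye = 1 + D/f_e = 1 + 25/6 = 5.167.
Overall M = m_obj x M_eye = (-8.333)(5.167) = -43.06.
|M| = 43.06.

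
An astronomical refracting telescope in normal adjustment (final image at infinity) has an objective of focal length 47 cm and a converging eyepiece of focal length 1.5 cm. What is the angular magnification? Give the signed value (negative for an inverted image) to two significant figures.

-31

M = -f_obj/f_eye = -47/(1.5) = -31.333.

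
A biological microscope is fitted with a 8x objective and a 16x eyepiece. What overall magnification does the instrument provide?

128

The overall magnification of a compound microscope is the product of the objective and eyepiece magnifications:
M = M_obj x M_eye = 8 x 16 = 128.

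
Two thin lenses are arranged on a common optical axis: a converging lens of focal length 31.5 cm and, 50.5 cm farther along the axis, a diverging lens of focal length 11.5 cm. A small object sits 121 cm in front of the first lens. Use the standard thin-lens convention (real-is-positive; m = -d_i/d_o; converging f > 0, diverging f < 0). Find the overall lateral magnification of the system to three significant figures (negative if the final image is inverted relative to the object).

First lens: d_i1 = 1/(1/31.5 - 1/121) = 42.587 cm.
m_1 = -(42.587)/121 = -0.3520.
Object distance for lens 2: d_o2 = 50.5 - 42.587 = 7.913 cm.
Second lens: d_i2 = 1/(1/(-11.5) - 1/(7.913)) = -4.688 cm.
m_2 = -(-4.688)/(7.913) = 0.5924.
Total m = m_1 x m_2 = (-0.3520)(0.5924) = -0.2085.

-0.208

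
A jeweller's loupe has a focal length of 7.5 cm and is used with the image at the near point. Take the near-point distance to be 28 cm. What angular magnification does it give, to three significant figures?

M = 1 + D/f = 1 + 28/7.5 = 4.733.

4.73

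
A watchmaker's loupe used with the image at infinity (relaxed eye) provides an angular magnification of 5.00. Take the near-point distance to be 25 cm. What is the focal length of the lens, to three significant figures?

5.00 cm

For the image at infinity, M = D/f.
f = D/M = 25/5.0 = 5.000 cm.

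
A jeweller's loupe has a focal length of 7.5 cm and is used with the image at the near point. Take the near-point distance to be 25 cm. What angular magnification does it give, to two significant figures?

M = 1 + D/f = 1 + 25/7.5 = 4.333.

4.3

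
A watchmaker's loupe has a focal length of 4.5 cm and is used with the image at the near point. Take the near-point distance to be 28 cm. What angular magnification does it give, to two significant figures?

7.2

M = 1 + D/f = 1 + 28/4.5 = 7.222.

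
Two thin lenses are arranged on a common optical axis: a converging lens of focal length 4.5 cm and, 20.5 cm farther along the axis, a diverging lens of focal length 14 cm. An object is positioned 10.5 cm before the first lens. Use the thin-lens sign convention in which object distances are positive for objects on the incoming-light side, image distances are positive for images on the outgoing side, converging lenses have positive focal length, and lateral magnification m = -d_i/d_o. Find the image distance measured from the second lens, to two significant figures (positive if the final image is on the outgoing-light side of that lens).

-6.6 cm

Lens 1: 1/d_i1 = 1/f_1 - 1/d_o1 = 1/4.5 - 1/10.5 = 0.12698 cm^-1, so d_i1 = 7.875 cm.
That image sits 12.625 cm in front of the second lens, so d_o2 = 12.625 cm.
Lens 2: 1/d_i2 = 1/f_2 - 1/d_o2 = 1/(-14) - 1/(12.625) = -0.15064 cm^-1, so d_i2 = -6.638 cm.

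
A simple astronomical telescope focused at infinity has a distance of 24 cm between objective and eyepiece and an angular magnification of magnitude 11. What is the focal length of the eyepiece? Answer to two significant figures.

2.0 cm

In normal adjustment the tube length equals f_obj + f_eye and |M| = f_obj/f_eye.
So f_obj = 11 f_eye and 11 f_eye + f_eye = 24 cm, giving f_eye = 24/12 = 2.000 cm and f_obj = 22.000 cm.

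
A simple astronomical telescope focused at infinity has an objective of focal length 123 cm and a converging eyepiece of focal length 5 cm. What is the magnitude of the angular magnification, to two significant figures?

|M| = f_obj/|f_eye| = 123/5 = 24.600.

25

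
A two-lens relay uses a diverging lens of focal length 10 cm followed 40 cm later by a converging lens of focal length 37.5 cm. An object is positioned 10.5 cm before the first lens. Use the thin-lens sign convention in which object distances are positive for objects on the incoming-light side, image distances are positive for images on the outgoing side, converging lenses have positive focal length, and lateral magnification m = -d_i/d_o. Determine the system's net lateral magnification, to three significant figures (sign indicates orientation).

Applying the thin-lens equation to the first lens, 1/(-10) = 1/10.5 + 1/d_i1, which gives d_i1 = -5.122 cm.
Its lateral magnification is m_1 = -d_i1/d_o1 = -(-5.122)/10.5 = 0.4878.
With d_i1 < 0 the first image is virtual and lies on the object side; the object distance for lens 2 is d_o2 = 40 - (-5.122) = 45.122 cm.
Applying the thin-lens equation again with f_2 = 37.5 cm and d_o2 = 45.122 cm gives d_i2 = 222.000 cm.
m_2 = -(222.000)/(45.122) = -4.9200.
Overall magnification: m = m_1 m_2 = -2.4000.

-2.40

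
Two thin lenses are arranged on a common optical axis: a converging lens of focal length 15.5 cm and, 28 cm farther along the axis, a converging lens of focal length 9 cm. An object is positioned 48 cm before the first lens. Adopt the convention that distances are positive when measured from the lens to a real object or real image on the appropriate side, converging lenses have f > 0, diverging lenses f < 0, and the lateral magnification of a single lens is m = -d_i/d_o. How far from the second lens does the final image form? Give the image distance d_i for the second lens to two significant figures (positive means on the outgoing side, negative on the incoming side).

First lens: d_i1 = 1/(1/15.5 - 1/48) = 22.892 cm.
The intermediate image is 22.892 cm to the right of lens 1, so d_o2 = L - d_i1 = 28 - 22.892 = 5.108 cm.
Second lens: d_i2 = 1/(1/9 - 1/(5.108)) = -11.810 cm.

-12 cm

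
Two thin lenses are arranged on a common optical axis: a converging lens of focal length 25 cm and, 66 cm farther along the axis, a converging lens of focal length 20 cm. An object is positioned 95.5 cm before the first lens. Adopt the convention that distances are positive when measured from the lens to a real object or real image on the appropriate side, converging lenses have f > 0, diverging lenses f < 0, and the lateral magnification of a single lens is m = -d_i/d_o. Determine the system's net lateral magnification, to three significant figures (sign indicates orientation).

Lens 1: 1/d_i1 = 1/f_1 - 1/d_o1 = 1/25 - 1/95.5 = 0.02953 cm^-1, so d_i1 = 33.865 cm.
m_1 = -(33.865)/95.5 = -0.3546.
That image sits 32.135 cm in front of the second lens, so d_o2 = 32.135 cm.
Lens 2: 1/d_i2 = 1/f_2 - 1/d_o2 = 1/20 - 1/(32.135) = 0.01888 cm^-1, so d_i2 = 52.963 cm.
m_2 = -(52.963)/(32.135) = -1.6482.
Total m = m_1 x m_2 = (-0.3546)(-1.6482) = 0.5845.

0.584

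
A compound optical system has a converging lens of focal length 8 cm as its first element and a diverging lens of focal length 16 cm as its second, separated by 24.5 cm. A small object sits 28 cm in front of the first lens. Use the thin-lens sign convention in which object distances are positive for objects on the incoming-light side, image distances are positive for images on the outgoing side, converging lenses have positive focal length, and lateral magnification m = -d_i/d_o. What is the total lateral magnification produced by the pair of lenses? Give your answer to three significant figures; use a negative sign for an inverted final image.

Lens 1: 1/d_i1 = 1/f_1 - 1/d_o1 = 1/8 - 1/28 = 0.08929 cm^-1, so d_i1 = 11.200 cm.
m_1 = -(11.200)/28 = -0.4000.
Object distance for lens 2: d_o2 = 24.5 - 11.200 = 13.300 cm.
Lens 2: 1/d_i2 = 1/f_2 - 1/d_o2 = 1/(-16) - 1/(13.300) = -0.13769 cm^-1, so d_i2 = -7.263 cm.
m_2 = -(-7.263)/(13.300) = 0.5461.
Total m = m_1 x m_2 = (-0.4000)(0.5461) = -0.2184.

-0.218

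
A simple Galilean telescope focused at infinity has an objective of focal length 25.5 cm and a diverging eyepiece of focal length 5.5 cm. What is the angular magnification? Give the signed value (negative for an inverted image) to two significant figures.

M = -f_obj/f_eye = -25.5/(-5.5) = 4.636.

4.6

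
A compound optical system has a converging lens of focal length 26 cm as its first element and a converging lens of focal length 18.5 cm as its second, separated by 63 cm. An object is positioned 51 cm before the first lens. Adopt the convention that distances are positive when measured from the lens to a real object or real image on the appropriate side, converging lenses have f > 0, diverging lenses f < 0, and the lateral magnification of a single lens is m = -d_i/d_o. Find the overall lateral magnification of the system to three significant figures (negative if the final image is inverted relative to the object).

-2.25

Lens 1: 1/d_i1 = 1/f_1 - 1/d_o1 = 1/26 - 1/51 = 0.01885 cm^-1, so d_i1 = 53.040 cm.
m_1 = -(53.040)/51 = -1.0400.
Object distance for lens 2: d_o2 = 63 - 53.040 = 9.960 cm.
Lens 2: 1/d_i2 = 1/f_2 - 1/d_o2 = 1/18.5 - 1/(9.960) = -0.04635 cm^-1, so d_i2 = -21.576 cm.
m_2 = -(-21.576)/(9.960) = 2.1663.
Total m = m_1 x m_2 = (-1.0400)(2.1663) = -2.2529.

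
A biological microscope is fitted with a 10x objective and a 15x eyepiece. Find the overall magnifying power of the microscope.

150

The overall magnification of a compound microscope is the product of the objective and eyepiece magnifications:
M = M_obj x M_eye = 10 x 15 = 150.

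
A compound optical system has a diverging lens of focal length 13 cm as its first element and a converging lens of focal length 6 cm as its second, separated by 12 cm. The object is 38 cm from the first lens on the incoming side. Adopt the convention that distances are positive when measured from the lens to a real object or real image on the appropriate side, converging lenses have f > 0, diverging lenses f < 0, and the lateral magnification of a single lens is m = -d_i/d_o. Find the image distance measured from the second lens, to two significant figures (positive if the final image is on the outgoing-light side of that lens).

8.3 cm

Lens 1: 1/d_i1 = 1/f_1 - 1/d_o1 = 1/(-13) - 1/38 = -0.10324 cm^-1, so d_i1 = -9.686 cm.
The intermediate image is virtual, 9.686 cm to the left of lens 1, so d_o2 = L - d_i1 = 12 - (-9.686) = 21.686 cm.
Lens 2: 1/d_i2 = 1/f_2 - 1/d_o2 = 1/6 - 1/(21.686) = 0.12055 cm^-1, so d_i2 = 8.295 cm.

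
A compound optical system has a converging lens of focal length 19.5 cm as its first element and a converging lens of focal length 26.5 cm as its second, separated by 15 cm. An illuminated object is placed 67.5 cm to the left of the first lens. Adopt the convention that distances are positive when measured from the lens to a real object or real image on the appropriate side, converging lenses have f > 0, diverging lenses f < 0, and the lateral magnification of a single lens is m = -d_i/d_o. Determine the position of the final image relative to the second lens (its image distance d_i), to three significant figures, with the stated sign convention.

8.46 cm

Applying the thin-lens equation to the first lens, 1/19.5 = 1/67.5 + 1/d_i1, which gives d_i1 = 27.422 cm.
This image would form 27.422 cm past lens 1, i.e. 12.422 cm beyond lens 2, so it is a virtual object for lens 2: d_o2 = 15 - 27.422 = -12.422 cm.
Applying the thin-lens equation again with f_2 = 26.5 cm and d_o2 = -12.422 cm gives d_i2 = 8.457 cm.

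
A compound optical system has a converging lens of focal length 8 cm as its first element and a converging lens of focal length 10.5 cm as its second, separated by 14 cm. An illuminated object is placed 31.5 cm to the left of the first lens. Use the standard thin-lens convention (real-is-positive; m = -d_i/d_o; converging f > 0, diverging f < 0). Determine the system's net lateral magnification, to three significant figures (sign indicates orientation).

-0.495

Lens 1: 1/d_i1 = 1/f_1 - 1/d_o1 = 1/8 - 1/31.5 = 0.09325 cm^-1, so d_i1 = 10.723 cm.
m_1 = -(10.723)/31.5 = -0.3404.
Object distance for lens 2: d_o2 = 14 - 10.723 = 3.277 cm.
Lens 2: 1/d_i2 = 1/f_2 - 1/d_o2 = 1/10.5 - 1/(3.277) = -0.20996 cm^-1, so d_i2 = -4.763 cm.
m_2 = -(-4.763)/(3.277) = 1.4536.
The system's lateral magnification is m_1 m_2 = (-0.3404)(1.4536) = -0.4948.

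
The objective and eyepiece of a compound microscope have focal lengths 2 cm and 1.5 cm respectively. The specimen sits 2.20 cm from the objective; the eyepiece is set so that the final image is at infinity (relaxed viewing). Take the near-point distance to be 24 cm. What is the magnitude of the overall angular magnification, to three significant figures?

Objective: 1/d_i = 1/f_obj - 1/d_o = 1/2 - 1/2.20 = 0.04545 cm^-1, so d_i = 22.000 cm.
m_obj = -d_i/d_o = -22.000/2.20 = -10.000.
Eyepiece angular magnification (image at infinity): M_eye = D/f_e = 24/1.5 = 16.000.
Overall M = m_obj x M_eye = (-10.000)(16.000) = -160.00.
|M| = 160.00.

160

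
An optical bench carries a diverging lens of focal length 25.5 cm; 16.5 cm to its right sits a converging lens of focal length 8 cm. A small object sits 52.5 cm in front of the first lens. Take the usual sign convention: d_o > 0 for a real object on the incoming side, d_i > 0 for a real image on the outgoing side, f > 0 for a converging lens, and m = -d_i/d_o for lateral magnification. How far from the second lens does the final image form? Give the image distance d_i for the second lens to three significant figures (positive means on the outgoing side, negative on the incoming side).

Lens 1: 1/d_i1 = 1/f_1 - 1/d_o1 = 1/(-25.5) - 1/52.5 = -0.05826 cm^-1, so d_i1 = -17.163 cm.
With d_i1 < 0 the first image is virtual and lies on the object side; the object distance for lens 2 is d_o2 = 16.5 - (-17.163) = 33.663 cm.
Lens 2: 1/d_i2 = 1/f_2 - 1/d_o2 = 1/8 - 1/(33.663) = 0.09529 cm^-1, so d_i2 = 10.494 cm.

10.5 cm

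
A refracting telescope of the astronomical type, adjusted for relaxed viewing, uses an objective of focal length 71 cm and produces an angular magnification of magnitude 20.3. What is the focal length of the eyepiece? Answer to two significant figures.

|M| = f_obj/f_eye, so f_eye = f_obj/|M| = 71/20.3 = 3.498 cm.

3.5 cm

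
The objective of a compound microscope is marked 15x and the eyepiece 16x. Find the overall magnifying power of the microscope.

240

The overall magnification of a compound microscope is the product of the objective and eyepiece magnifications:
M = M_obj x M_eye = 15 x 16 = 240.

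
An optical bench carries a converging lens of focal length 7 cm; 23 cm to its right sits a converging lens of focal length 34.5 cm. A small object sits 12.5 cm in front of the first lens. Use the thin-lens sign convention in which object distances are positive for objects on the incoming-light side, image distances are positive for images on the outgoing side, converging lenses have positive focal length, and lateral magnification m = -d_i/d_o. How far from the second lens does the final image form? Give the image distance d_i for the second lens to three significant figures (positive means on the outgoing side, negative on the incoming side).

Lens 1: 1/d_i1 = 1/f_1 - 1/d_o1 = 1/7 - 1/12.5 = 0.06286 cm^-1, so d_i1 = 15.909 cm.
That image sits 7.091 cm in front of the second lens, so d_o2 = 7.091 cm.
Lens 2: 1/d_i2 = 1/f_2 - 1/d_o2 = 1/34.5 - 1/(7.091) = -0.11204 cm^-1, so d_i2 = -8.925 cm.

-8.93 cm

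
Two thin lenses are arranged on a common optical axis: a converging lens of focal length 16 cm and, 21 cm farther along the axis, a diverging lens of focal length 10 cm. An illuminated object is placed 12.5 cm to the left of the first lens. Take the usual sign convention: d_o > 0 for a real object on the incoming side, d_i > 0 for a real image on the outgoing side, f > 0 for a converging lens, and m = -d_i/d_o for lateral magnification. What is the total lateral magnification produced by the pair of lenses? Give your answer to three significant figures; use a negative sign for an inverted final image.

First lens: d_i1 = 1/(1/16 - 1/12.5) = -57.143 cm.
m_1 = -(-57.143)/12.5 = 4.5714.
With d_i1 < 0 the first image is virtual and lies on the object side; the object distance for lens 2 is d_o2 = 21 - (-57.143) = 78.143 cm.
Second lens: d_i2 = 1/(1/(-10) - 1/(78.143)) = -8.865 cm.
m_2 = -(-8.865)/(78.143) = 0.1135.
The system's lateral magnification is m_1 m_2 = (4.5714)(0.1135) = 0.5186.

0.519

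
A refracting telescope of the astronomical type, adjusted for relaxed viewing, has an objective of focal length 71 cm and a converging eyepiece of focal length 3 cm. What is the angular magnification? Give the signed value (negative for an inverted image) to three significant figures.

-23.7

M = -f_obj/f_eye = -71/(3) = -23.667.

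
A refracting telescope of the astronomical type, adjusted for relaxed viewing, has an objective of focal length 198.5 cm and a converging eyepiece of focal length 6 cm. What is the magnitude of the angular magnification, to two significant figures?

33

|M| = f_obj/|f_eye| = 198.5/6 = 33.083.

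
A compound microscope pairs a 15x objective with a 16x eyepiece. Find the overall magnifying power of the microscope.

The overall magnification of a compound microscope is the product of the objective and eyepiece magnifications:
M = M_obj x M_eye = 15 x 16 = 240.

240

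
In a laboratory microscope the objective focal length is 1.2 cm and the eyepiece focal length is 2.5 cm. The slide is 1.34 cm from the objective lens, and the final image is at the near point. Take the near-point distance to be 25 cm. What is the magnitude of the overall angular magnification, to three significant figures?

94.3

Objective: 1/d_i = 1/f_obj - 1/d_o = 1/1.2 - 1/1.34 = 0.08706 cm^-1, so d_i = 11.486 cm.
m_obj = -d_i/d_o = -11.486/1.34 = -8.571.
Eyepiece angular magnification (image at near point): M_eye = 1 + D/f_e = 1 + 25/2.5 = 11.000.
Overall M = m_obj x M_eye = (-8.571)(11.000) = -94.29.
|M| = 94.29.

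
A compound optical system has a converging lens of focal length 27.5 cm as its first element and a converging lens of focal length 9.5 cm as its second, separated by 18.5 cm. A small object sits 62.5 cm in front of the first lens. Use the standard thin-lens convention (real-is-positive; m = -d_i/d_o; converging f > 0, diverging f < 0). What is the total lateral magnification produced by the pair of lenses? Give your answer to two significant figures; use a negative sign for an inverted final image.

Applying the thin-lens equation to the first lens, 1/27.5 = 1/62.5 + 1/d_i1, which gives d_i1 = 49.107 cm.
Its lateral magnification is m_1 = -d_i1/d_o1 = -(49.107)/62.5 = -0.7857.
This image would form 49.107 cm past lens 1, i.e. 30.607 cm beyond lens 2, so it is a virtual object for lens 2: d_o2 = 18.5 - 49.107 = -30.607 cm.
Applying the thin-lens equation again with f_2 = 9.5 cm and d_o2 = -30.607 cm gives d_i2 = 7.250 cm.
m_2 = -(7.250)/(-30.607) = 0.2369.
Total m = m_1 x m_2 = (-0.7857)(0.2369) = -0.1861.

-0.19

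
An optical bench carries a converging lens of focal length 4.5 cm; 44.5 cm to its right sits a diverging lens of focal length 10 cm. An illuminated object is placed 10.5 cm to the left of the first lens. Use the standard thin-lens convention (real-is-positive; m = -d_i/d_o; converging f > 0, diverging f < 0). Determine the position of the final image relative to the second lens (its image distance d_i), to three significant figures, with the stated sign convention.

Lens 1: 1/d_i1 = 1/f_1 - 1/d_o1 = 1/4.5 - 1/10.5 = 0.12698 cm^-1, so d_i1 = 7.875 cm.
That image sits 36.625 cm in front of the second lens, so d_o2 = 36.625 cm.
Lens 2: 1/d_i2 = 1/f_2 - 1/d_o2 = 1/(-10) - 1/(36.625) = -0.12730 cm^-1, so d_i2 = -7.855 cm.

-7.86 cm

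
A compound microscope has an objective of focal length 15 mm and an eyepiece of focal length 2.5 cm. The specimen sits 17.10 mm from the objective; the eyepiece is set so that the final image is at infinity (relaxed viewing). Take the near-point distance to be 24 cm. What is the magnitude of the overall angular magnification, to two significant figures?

Convert to cm: f_obj = 15 mm = 1.5 cm; d_o = 17.10 mm = 1.71 cm.
Objective: 1/d_i = 1/f_obj - 1/d_o = 1/1.5 - 1/1.71 = 0.08187 cm^-1, so d_i = 12.214 cm.
m_obj = -d_i/d_o = -12.214/1.71 = -7.143.
Eyepiece angular magnification (image at infinity): M_eye = D/f_e = 24/2.5 = 9.600.
Overall M = m_obj x M_eye = (-7.143)(9.600) = -68.57.
|M| = 68.57.

69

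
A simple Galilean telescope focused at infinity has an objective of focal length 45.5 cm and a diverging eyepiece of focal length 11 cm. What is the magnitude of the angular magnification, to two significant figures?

|M| = f_obj/|f_eye| = 45.5/11 = 4.136.

4.1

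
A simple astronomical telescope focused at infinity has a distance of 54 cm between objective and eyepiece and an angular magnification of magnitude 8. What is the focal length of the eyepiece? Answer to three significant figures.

6.00 cm

In normal adjustment the tube length equals f_obj + f_eye and |M| = f_obj/f_eye.
So f_obj = 8 f_eye and 8 f_eye + f_eye = 54 cm, giving f_eye = 54/9 = 6.000 cm and f_obj = 48.000 cm.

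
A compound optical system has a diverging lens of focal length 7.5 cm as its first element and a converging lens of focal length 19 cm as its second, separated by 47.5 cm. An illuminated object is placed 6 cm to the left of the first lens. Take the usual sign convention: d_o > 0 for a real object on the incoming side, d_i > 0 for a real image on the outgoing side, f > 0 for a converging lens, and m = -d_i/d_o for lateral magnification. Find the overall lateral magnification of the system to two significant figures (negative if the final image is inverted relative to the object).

First lens: d_i1 = 1/(1/(-7.5) - 1/6) = -3.333 cm.
m_1 = -(-3.333)/6 = 0.5556.
With d_i1 < 0 the first image is virtual and lies on the object side; the object distance for lens 2 is d_o2 = 47.5 - (-3.333) = 50.833 cm.
Second lens: d_i2 = 1/(1/19 - 1/(50.833)) = 30.340 cm.
m_2 = -(30.340)/(50.833) = -0.5969.
Total m = m_1 x m_2 = (0.5556)(-0.5969) = -0.3316.

-0.33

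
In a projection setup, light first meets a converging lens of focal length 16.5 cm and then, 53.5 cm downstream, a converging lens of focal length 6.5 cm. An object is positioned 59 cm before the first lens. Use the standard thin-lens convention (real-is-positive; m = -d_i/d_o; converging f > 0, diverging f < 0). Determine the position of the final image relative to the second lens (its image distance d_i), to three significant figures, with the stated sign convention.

8.25 cm

Applying the thin-lens equation to the first lens, 1/16.5 = 1/59 + 1/d_i1, which gives d_i1 = 22.906 cm.
Object distance for lens 2: d_o2 = 53.5 - 22.906 = 30.594 cm.
Applying the thin-lens equation again with f_2 = 6.5 cm and d_o2 = 30.594 cm gives d_i2 = 8.254 cm.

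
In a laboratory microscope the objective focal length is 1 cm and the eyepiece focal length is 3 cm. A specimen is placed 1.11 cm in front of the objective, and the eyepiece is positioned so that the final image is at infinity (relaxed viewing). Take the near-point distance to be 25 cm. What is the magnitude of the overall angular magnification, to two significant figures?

Objective: 1/d_i = 1/f_obj - 1/d_o = 1/1 - 1/1.11 = 0.09910 cm^-1, so d_i = 10.091 cm.
m_obj = -d_i/d_o = -10.091/1.11 = -9.091.
Eyepiece angular magnification (image at infinity): M_eye = D/f_e = 25/3 = 8.333.
Overall M = m_obj x M_eye = (-9.091)(8.333) = -75.76.
|M| = 75.76.

76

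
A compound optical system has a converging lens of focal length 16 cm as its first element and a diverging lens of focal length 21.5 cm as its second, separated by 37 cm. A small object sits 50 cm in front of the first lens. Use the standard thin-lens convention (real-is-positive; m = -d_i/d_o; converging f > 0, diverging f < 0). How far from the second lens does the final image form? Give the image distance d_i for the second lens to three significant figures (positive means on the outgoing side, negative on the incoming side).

-8.28 cm

Lens 1: 1/d_i1 = 1/f_1 - 1/d_o1 = 1/16 - 1/50 = 0.04250 cm^-1, so d_i1 = 23.529 cm.
The intermediate image is 23.529 cm to the right of lens 1, so d_o2 = L - d_i1 = 37 - 23.529 = 13.471 cm.
Lens 2: 1/d_i2 = 1/f_2 - 1/d_o2 = 1/(-21.5) - 1/(13.471) = -0.12075 cm^-1, so d_i2 = -8.282 cm.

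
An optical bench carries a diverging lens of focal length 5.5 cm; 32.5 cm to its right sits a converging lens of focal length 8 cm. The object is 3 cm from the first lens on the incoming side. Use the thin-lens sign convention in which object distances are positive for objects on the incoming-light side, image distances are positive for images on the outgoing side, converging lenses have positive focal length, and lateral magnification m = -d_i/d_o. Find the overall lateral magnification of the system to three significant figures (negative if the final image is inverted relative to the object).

-0.196

Applying the thin-lens equation to the first lens, 1/(-5.5) = 1/3 + 1/d_i1, which gives d_i1 = -1.941 cm.
Its lateral magnification is m_1 = -d_i1/d_o1 = -(-1.941)/3 = 0.6471.
With d_i1 < 0 the first image is virtual and lies on the object side; the object distance for lens 2 is d_o2 = 32.5 - (-1.941) = 34.441 cm.
Applying the thin-lens equation again with f_2 = 8 cm and d_o2 = 34.441 cm gives d_i2 = 10.420 cm.
m_2 = -(10.420)/(34.441) = -0.3026.
Overall magnification: m = m_1 m_2 = -0.1958.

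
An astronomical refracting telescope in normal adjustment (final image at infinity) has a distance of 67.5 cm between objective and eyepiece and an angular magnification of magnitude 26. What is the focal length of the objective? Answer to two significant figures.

In normal adjustment the tube length equals f_obj + f_eye and |M| = f_obj/f_eye.
So f_obj = 26 f_eye and 26 f_eye + f_eye = 67.5 cm, giving f_eye = 67.5/27 = 2.500 cm and f_obj = 65.000 cm.

65 cm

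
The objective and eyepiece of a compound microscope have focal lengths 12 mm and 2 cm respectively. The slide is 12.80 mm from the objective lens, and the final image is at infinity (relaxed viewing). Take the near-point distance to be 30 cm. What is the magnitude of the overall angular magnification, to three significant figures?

225

Convert to cm: f_obj = 12 mm = 1.2 cm; d_o = 12.80 mm = 1.28 cm.
Objective: 1/d_i = 1/f_obj - 1/d_o = 1/1.2 - 1/1.28 = 0.05208 cm^-1, so d_i = 19.200 cm.
m_obj = -d_i/d_o = -19.200/1.28 = -15.000.
Eyepiece angular magnification (image at infinity): M_eye = D/f_e = 30/2 = 15.000.
Overall M = m_obj x M_eye = (-15.000)(15.000) = -225.00.
|M| = 225.00.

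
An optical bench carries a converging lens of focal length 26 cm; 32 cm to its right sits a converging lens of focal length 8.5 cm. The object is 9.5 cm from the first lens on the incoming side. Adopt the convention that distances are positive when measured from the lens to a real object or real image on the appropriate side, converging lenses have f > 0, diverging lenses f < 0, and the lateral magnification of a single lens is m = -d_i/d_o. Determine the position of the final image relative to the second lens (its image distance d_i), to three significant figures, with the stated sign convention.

Applying the thin-lens equation to the first lens, 1/26 = 1/9.5 + 1/d_i1, which gives d_i1 = -14.970 cm.
The intermediate image is virtual, 14.970 cm to the left of lens 1, so d_o2 = L - d_i1 = 32 - (-14.970) = 46.970 cm.
Applying the thin-lens equation again with f_2 = 8.5 cm and d_o2 = 46.970 cm gives d_i2 = 10.378 cm.

10.4 cm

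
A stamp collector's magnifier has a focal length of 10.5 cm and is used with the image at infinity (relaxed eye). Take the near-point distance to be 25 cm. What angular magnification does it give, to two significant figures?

M = D/f = 25/10.5 = 2.381.

2.4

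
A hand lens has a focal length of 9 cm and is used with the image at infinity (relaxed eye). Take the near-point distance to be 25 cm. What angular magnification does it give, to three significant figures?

M = D/f = 25/9 = 2.778.

2.78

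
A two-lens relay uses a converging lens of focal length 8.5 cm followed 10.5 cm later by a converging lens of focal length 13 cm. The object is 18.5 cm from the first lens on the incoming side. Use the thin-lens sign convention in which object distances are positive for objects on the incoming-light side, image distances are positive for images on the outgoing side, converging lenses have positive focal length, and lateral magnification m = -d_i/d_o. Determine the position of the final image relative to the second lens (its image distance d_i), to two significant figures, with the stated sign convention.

3.7 cm

First lens: d_i1 = 1/(1/8.5 - 1/18.5) = 15.725 cm.
This image would form 15.725 cm past lens 1, i.e. 5.225 cm beyond lens 2, so it is a virtual object for lens 2: d_o2 = 10.5 - 15.725 = -5.225 cm.
Second lens: d_i2 = 1/(1/13 - 1/(-5.225)) = 3.727 cm.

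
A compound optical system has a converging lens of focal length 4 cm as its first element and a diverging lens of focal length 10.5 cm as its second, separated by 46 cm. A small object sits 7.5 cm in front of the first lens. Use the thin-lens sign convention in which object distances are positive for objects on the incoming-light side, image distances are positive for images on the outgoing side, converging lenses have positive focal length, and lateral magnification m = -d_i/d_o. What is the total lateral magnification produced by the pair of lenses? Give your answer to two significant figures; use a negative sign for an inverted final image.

-0.25

Applying the thin-lens equation to the first lens, 1/4 = 1/7.5 + 1/d_i1, which gives d_i1 = 8.571 cm.
Its lateral magnification is m_1 = -d_i1/d_o1 = -(8.571)/7.5 = -1.1429.
Object distance for lens 2: d_o2 = 46 - 8.571 = 37.429 cm.
Applying the thin-lens equation again with f_2 = -10.5 cm and d_o2 = 37.429 cm gives d_i2 = -8.200 cm.
m_2 = -(-8.200)/(37.429) = 0.2191.
Overall magnification: m = m_1 m_2 = -0.2504.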